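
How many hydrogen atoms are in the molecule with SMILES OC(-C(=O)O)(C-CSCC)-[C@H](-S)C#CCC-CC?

22

Hydrogens are implicit in SMILES; fill each atom to its normal valence:
  6 × C: 2 H each → 12
  4 × C: no H
  2 × C: 3 H each → 6
  2 × O: 1 H each → 2
  1 × C: 1 H
  1 × O: no H
  1 × S: 1 H
  1 × S: no H
  Total hydrogens = 22.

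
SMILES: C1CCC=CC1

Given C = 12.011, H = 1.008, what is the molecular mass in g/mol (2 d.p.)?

82.15

Molecular formula: C6H10.
M = 6×12.011 + 10×1.008 = 82.15 g/mol.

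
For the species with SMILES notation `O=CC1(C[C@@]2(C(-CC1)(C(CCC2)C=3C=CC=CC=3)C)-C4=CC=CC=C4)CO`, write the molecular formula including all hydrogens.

Heavy atoms from the SMILES: 25 C, 2 O.
Implicit hydrogens by atom environment:
  10 × C (aromatic): 1 H each → 10
  7 × C: 2 H each → 14
  3 × C: no H
  2 × C: 1 H each → 2
  2 × C (aromatic): no H
  1 × C: 3 H
  1 × O: 1 H
  1 × O: no H
  Total hydrogens = 30.
Molecular formula: C25H30O2

C25H30O2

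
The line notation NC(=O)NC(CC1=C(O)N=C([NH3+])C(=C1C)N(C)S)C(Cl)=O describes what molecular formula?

Heavy atoms from the SMILES: 11 C, 1 Cl, 5 N, 3 O, 1 S.
Implicit hydrogens by atom environment:
  5 × C (aromatic): no H
  2 × C: 3 H each → 6
  2 × C: no H
  2 × O: no H
  1 × C: 2 H
  1 × C: 1 H
  1 × Cl: no H
  1 × N (charge +1): 3 H
  1 × N: 2 H
  1 × N: 1 H
  1 × N (aromatic): no H
  1 × N: no H
  1 × O: 1 H
  1 × S: 1 H
  Total hydrogens = 17.
Net charge +1.
Molecular formula: C11H17ClN5O3S+

C11H17ClN5O3S+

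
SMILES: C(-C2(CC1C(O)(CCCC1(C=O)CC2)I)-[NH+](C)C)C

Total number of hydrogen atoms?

Hydrogens are implicit in SMILES; fill each atom to its normal valence:
  7 × C: 2 H each → 14
  3 × C: 3 H each → 9
  3 × C: no H
  2 × C: 1 H each → 2
  1 × I: no H
  1 × N (charge +1): 1 H
  1 × O: 1 H
  1 × O: no H
  Total hydrogens = 27.

27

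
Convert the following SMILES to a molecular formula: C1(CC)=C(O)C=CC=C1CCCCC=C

Heavy atoms from the SMILES: 14 C, 1 O.
Implicit hydrogens by atom environment:
  6 × C: 2 H each → 12
  3 × C (aromatic): 1 H each → 3
  3 × C (aromatic): no H
  1 × C: 3 H
  1 × C: 1 H
  1 × O: 1 H
  Total hydrogens = 20.
Molecular formula: C14H20O

C14H20O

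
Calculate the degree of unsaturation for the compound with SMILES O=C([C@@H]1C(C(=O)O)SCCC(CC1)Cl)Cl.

3

Molecular formula from the SMILES: C9H12Cl2O3S.
DoU = (2C + 2 + N − H − X)/2 = (2·9 + 2 + 0 − 12 − 2)/2 = 6/2 = 3.
(Structurally: 1 ring(s) + 2 π bond(s) = 3.)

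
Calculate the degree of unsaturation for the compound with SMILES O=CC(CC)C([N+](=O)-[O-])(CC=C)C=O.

Molecular formula from the SMILES: C9H13NO4.
DoU = (2C + 2 + N − H − X)/2 = (2·9 + 2 + 1 − 13 − 0)/2 = 8/2 = 4.
(Structurally: 0 ring(s) + 4 π bond(s) = 4.)

4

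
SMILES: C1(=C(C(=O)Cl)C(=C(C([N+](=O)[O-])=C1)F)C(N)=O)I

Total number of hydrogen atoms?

Hydrogens are implicit in SMILES; fill each atom to its normal valence:
  5 × C (aromatic): no H
  3 × O: no H
  2 × C: no H
  1 × C (aromatic): 1 H
  1 × Cl: no H
  1 × F: no H
  1 × I: no H
  1 × N: 2 H
  1 × N (charge +1): no H
  1 × O (charge -1): no H
  Total hydrogens = 3.

3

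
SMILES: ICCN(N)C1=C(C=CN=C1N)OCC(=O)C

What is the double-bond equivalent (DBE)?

5

Molecular formula from the SMILES: C10H15IN4O2.
DoU = (2C + 2 + N − H − X)/2 = (2·10 + 2 + 4 − 15 − 1)/2 = 10/2 = 5.
(Structurally: 1 ring(s) + 4 π bond(s) = 5.)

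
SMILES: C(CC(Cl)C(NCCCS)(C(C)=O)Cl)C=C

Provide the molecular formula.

C11H19Cl2NOS

Heavy atoms from the SMILES: 11 C, 2 Cl, 1 N, 1 O, 1 S.
Implicit hydrogens by atom environment:
  6 × C: 2 H each → 12
  2 × C: 1 H each → 2
  2 × C: no H
  2 × Cl: no H
  1 × C: 3 H
  1 × N: 1 H
  1 × O: no H
  1 × S: 1 H
  Total hydrogens = 19.
Molecular formula: C11H19Cl2NOS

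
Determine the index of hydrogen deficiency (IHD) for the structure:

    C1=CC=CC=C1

Molecular formula from the SMILES: C6H6.
DoU = (2C + 2 + N − H − X)/2 = (2·6 + 2 + 0 − 6 − 0)/2 = 8/2 = 4.
(Structurally: 1 ring(s) + 3 π bond(s) = 4.)

4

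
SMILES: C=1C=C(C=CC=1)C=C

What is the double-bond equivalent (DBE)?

5

Molecular formula from the SMILES: C8H8.
DoU = (2C + 2 + N − H − X)/2 = (2·8 + 2 + 0 − 8 − 0)/2 = 10/2 = 5.
(Structurally: 1 ring(s) + 4 π bond(s) = 5.)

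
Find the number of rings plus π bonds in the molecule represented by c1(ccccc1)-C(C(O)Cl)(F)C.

4

Molecular formula from the SMILES: C9H10ClFO.
DoU = (2C + 2 + N − H − X)/2 = (2·9 + 2 + 0 − 10 − 2)/2 = 8/2 = 4.
(Structurally: 1 ring(s) + 3 π bond(s) = 4.)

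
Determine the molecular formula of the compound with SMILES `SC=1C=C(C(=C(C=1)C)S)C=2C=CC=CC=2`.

C13H12S2

Heavy atoms from the SMILES: 13 C, 2 S.
Implicit hydrogens by atom environment:
  7 × C (aromatic): 1 H each → 7
  5 × C (aromatic): no H
  2 × S: 1 H each → 2
  1 × C: 3 H
  Total hydrogens = 12.
Molecular formula: C13H12S2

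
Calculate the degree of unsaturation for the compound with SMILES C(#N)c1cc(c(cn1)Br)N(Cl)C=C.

7

Molecular formula from the SMILES: C8H5BrClN3.
DoU = (2C + 2 + N − H − X)/2 = (2·8 + 2 + 3 − 5 − 2)/2 = 14/2 = 7.
(Structurally: 1 ring(s) + 6 π bond(s) = 7.)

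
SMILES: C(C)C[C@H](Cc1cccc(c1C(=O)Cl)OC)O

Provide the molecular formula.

Heavy atoms from the SMILES: 13 C, 1 Cl, 3 O.
Implicit hydrogens by atom environment:
  3 × C: 2 H each → 6
  3 × C (aromatic): 1 H each → 3
  3 × C (aromatic): no H
  2 × C: 3 H each → 6
  2 × O: no H
  1 × C: 1 H
  1 × C: no H
  1 × Cl: no H
  1 × O: 1 H
  Total hydrogens = 17.
Molecular formula: C13H17ClO3

C13H17ClO3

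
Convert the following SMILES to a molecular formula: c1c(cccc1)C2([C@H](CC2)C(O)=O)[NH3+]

C11H14NO2+

Heavy atoms from the SMILES: 11 C, 1 N, 2 O.
Implicit hydrogens by atom environment:
  5 × C (aromatic): 1 H each → 5
  2 × C: 2 H each → 4
  2 × C: no H
  1 × C: 1 H
  1 × C (aromatic): no H
  1 × N (charge +1): 3 H
  1 × O: 1 H
  1 × O: no H
  Total hydrogens = 14.
Net charge +1.
Molecular formula: C11H14NO2+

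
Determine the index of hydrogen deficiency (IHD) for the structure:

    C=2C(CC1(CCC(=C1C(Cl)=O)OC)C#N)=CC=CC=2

Molecular formula from the SMILES: C15H14ClNO2.
DoU = (2C + 2 + N − H − X)/2 = (2·15 + 2 + 1 − 14 − 1)/2 = 18/2 = 9.
(Structurally: 2 ring(s) + 7 π bond(s) = 9.)

9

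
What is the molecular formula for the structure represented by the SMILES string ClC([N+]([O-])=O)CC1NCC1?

C5H9ClN2O2

Heavy atoms from the SMILES: 5 C, 1 Cl, 2 N, 2 O.
Implicit hydrogens by atom environment:
  3 × C: 2 H each → 6
  2 × C: 1 H each → 2
  1 × Cl: no H
  1 × N: 1 H
  1 × N (charge +1): no H
  1 × O: no H
  1 × O (charge -1): no H
  Total hydrogens = 9.
Molecular formula: C5H9ClN2O2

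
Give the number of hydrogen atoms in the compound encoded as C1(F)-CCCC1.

9

Hydrogens are implicit in SMILES; fill each atom to its normal valence:
  4 × C: 2 H each → 8
  1 × C: 1 H
  1 × F: no H
  Total hydrogens = 9.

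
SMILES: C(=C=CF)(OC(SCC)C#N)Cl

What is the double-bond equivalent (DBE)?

Molecular formula from the SMILES: C7H7ClFNOS.
DoU = (2C + 2 + N − H − X)/2 = (2·7 + 2 + 1 − 7 − 2)/2 = 8/2 = 4.
(Structurally: 0 ring(s) + 4 π bond(s) = 4.)

4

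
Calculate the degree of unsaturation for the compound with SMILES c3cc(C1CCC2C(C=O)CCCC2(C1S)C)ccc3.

7

Molecular formula from the SMILES: C18H24OS.
DoU = (2C + 2 + N − H − X)/2 = (2·18 + 2 + 0 − 24 − 0)/2 = 14/2 = 7.
(Structurally: 3 ring(s) + 4 π bond(s) = 7.)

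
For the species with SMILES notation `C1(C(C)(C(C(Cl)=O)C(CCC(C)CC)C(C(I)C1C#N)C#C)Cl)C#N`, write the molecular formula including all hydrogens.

Heavy atoms from the SMILES: 19 C, 2 Cl, 1 I, 2 N, 1 O.
Implicit hydrogens by atom environment:
  8 × C: 1 H each → 8
  5 × C: no H
  3 × C: 3 H each → 9
  3 × C: 2 H each → 6
  2 × Cl: no H
  2 × N: no H
  1 × I: no H
  1 × O: no H
  Total hydrogens = 23.
Molecular formula: C19H23Cl2IN2O

C19H23Cl2IN2O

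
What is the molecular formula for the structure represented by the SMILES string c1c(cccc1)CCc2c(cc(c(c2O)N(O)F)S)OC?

Heavy atoms from the SMILES: 15 C, 1 F, 1 N, 3 O, 1 S.
Implicit hydrogens by atom environment:
  6 × C (aromatic): 1 H each → 6
  6 × C (aromatic): no H
  2 × C: 2 H each → 4
  2 × O: 1 H each → 2
  1 × C: 3 H
  1 × F: no H
  1 × N: no H
  1 × O: no H
  1 × S: 1 H
  Total hydrogens = 16.
Molecular formula: C15H16FNO3S

C15H16FNO3S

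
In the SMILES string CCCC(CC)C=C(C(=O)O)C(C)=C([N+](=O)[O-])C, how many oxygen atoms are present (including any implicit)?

4

The symbol for oxygen appears 4 times in the SMILES.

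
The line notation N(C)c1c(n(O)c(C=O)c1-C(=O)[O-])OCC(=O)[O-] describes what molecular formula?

[C9H8N2O7]2-

Heavy atoms from the SMILES: 9 C, 2 N, 7 O.
Implicit hydrogens by atom environment:
  4 × C (aromatic): no H
  4 × O: no H
  2 × C: no H
  2 × O (charge -1): no H
  1 × C: 3 H
  1 × C: 2 H
  1 × C: 1 H
  1 × N: 1 H
  1 × N (aromatic): no H
  1 × O: 1 H
  Total hydrogens = 8.
Net charge -2.
Molecular formula: [C9H8N2O7]2-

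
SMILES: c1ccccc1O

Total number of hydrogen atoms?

6

Hydrogens are implicit in SMILES; fill each atom to its normal valence:
  5 × C (aromatic): 1 H each → 5
  1 × C (aromatic): no H
  1 × O: 1 H
  Total hydrogens = 6.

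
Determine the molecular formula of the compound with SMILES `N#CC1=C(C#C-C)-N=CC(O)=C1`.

C9H6N2O

Heavy atoms from the SMILES: 9 C, 2 N, 1 O.
Implicit hydrogens by atom environment:
  3 × C (aromatic): no H
  3 × C: no H
  2 × C (aromatic): 1 H each → 2
  1 × C: 3 H
  1 × N (aromatic): no H
  1 × N: no H
  1 × O: 1 H
  Total hydrogens = 6.
Molecular formula: C9H6N2O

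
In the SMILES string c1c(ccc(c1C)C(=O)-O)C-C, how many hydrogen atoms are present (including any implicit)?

12

Hydrogens are implicit in SMILES; fill each atom to its normal valence:
  3 × C (aromatic): 1 H each → 3
  3 × C (aromatic): no H
  2 × C: 3 H each → 6
  1 × C: 2 H
  1 × C: no H
  1 × O: 1 H
  1 × O: no H
  Total hydrogens = 12.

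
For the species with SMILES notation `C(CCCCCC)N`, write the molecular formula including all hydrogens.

Heavy atoms from the SMILES: 7 C, 1 N.
Implicit hydrogens by atom environment:
  6 × C: 2 H each → 12
  1 × C: 3 H
  1 × N: 2 H
  Total hydrogens = 17.
Molecular formula: C7H17N

C7H17N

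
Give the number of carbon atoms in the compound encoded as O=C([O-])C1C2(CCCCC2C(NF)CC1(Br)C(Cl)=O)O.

12

The symbol for carbon appears 12 times in the SMILES. (Cl is a single chlorine, not C + l.)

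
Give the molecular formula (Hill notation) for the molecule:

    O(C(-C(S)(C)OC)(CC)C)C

Heavy atoms from the SMILES: 8 C, 2 O, 1 S.
Implicit hydrogens by atom environment:
  5 × C: 3 H each → 15
  2 × C: no H
  2 × O: no H
  1 × C: 2 H
  1 × S: 1 H
  Total hydrogens = 18.
Molecular formula: C8H18O2S

C8H18O2S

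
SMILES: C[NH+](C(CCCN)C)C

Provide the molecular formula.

C7H19N2+

Heavy atoms from the SMILES: 7 C, 2 N.
Implicit hydrogens by atom environment:
  3 × C: 3 H each → 9
  3 × C: 2 H each → 6
  1 × C: 1 H
  1 × N: 2 H
  1 × N (charge +1): 1 H
  Total hydrogens = 19.
Net charge +1.
Molecular formula: C7H19N2+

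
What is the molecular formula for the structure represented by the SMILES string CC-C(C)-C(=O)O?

Heavy atoms from the SMILES: 5 C, 2 O.
Implicit hydrogens by atom environment:
  2 × C: 3 H each → 6
  1 × C: 2 H
  1 × C: 1 H
  1 × C: no H
  1 × O: 1 H
  1 × O: no H
  Total hydrogens = 10.
Molecular formula: C5H10O2

C5H10O2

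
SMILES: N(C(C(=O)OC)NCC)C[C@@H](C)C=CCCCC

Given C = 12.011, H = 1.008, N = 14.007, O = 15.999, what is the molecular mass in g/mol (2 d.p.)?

256.39

Molecular formula: C14H28N2O2.
M = 14×12.011 + 28×1.008 + 2×14.007 + 2×15.999 = 256.39 g/mol.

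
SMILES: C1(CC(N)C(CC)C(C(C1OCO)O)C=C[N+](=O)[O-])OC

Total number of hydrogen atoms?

24

Hydrogens are implicit in SMILES; fill each atom to its normal valence:
  8 × C: 1 H each → 8
  3 × C: 2 H each → 6
  3 × O: no H
  2 × C: 3 H each → 6
  2 × O: 1 H each → 2
  1 × N: 2 H
  1 × N (charge +1): no H
  1 × O (charge -1): no H
  Total hydrogens = 24.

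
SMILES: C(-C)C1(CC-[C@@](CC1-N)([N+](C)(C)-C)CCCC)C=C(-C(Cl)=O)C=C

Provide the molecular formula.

Heavy atoms from the SMILES: 20 C, 1 Cl, 2 N, 1 O.
Implicit hydrogens by atom environment:
  8 × C: 2 H each → 16
  5 × C: 3 H each → 15
  4 × C: no H
  3 × C: 1 H each → 3
  1 × Cl: no H
  1 × N: 2 H
  1 × N (charge +1): no H
  1 × O: no H
  Total hydrogens = 36.
Net charge +1.
Molecular formula: C20H36ClN2O+

C20H36ClN2O+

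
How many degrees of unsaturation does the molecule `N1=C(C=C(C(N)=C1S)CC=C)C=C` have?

6

Molecular formula from the SMILES: C10H12N2S.
DoU = (2C + 2 + N − H − X)/2 = (2·10 + 2 + 2 − 12 − 0)/2 = 12/2 = 6.
(Structurally: 1 ring(s) + 5 π bond(s) = 6.)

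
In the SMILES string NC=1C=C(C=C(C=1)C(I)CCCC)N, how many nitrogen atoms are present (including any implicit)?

The symbol for nitrogen appears 2 times in the SMILES.

2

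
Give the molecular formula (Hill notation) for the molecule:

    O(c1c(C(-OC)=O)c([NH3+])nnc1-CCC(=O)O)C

Heavy atoms from the SMILES: 10 C, 3 N, 5 O.
Implicit hydrogens by atom environment:
  4 × C (aromatic): no H
  4 × O: no H
  2 × C: 3 H each → 6
  2 × C: 2 H each → 4
  2 × C: no H
  2 × N (aromatic): no H
  1 × N (charge +1): 3 H
  1 × O: 1 H
  Total hydrogens = 14.
Net charge +1.
Molecular formula: C10H14N3O5+

C10H14N3O5+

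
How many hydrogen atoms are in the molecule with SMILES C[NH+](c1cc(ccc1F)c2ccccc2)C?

15

Hydrogens are implicit in SMILES; fill each atom to its normal valence:
  8 × C (aromatic): 1 H each → 8
  4 × C (aromatic): no H
  2 × C: 3 H each → 6
  1 × F: no H
  1 × N (charge +1): 1 H
  Total hydrogens = 15.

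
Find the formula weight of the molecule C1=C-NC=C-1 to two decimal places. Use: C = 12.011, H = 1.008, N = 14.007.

Molecular formula: C4H5N.
M = 4×12.011 + 5×1.008 + 1×14.007 = 67.09 g/mol.

67.09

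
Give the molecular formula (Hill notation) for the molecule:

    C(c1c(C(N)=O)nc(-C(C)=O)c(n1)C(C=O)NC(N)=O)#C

Heavy atoms from the SMILES: 12 C, 5 N, 4 O.
Implicit hydrogens by atom environment:
  4 × C (aromatic): no H
  4 × C: no H
  4 × O: no H
  3 × C: 1 H each → 3
  2 × N: 2 H each → 4
  2 × N (aromatic): no H
  1 × C: 3 H
  1 × N: 1 H
  Total hydrogens = 11.
Molecular formula: C12H11N5O4

C12H11N5O4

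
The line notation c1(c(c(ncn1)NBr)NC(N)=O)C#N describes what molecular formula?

C6H5BrN6O

Heavy atoms from the SMILES: 1 Br, 6 C, 6 N, 1 O.
Implicit hydrogens by atom environment:
  3 × C (aromatic): no H
  2 × C: no H
  2 × N: 1 H each → 2
  2 × N (aromatic): no H
  1 × Br: no H
  1 × C (aromatic): 1 H
  1 × N: 2 H
  1 × N: no H
  1 × O: no H
  Total hydrogens = 5.
Molecular formula: C6H5BrN6O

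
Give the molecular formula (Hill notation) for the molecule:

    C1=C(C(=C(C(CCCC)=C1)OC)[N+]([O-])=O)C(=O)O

C12H15NO5

Heavy atoms from the SMILES: 12 C, 1 N, 5 O.
Implicit hydrogens by atom environment:
  4 × C (aromatic): no H
  3 × C: 2 H each → 6
  3 × O: no H
  2 × C: 3 H each → 6
  2 × C (aromatic): 1 H each → 2
  1 × C: no H
  1 × N (charge +1): no H
  1 × O: 1 H
  1 × O (charge -1): no H
  Total hydrogens = 15.
Molecular formula: C12H15NO5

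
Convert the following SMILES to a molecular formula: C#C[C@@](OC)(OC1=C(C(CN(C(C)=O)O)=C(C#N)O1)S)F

Heavy atoms from the SMILES: 12 C, 1 F, 2 N, 5 O, 1 S.
Implicit hydrogens by atom environment:
  4 × C (aromatic): no H
  4 × C: no H
  3 × O: no H
  2 × C: 3 H each → 6
  2 × N: no H
  1 × C: 2 H
  1 × C: 1 H
  1 × F: no H
  1 × O: 1 H
  1 × O (aromatic): no H
  1 × S: 1 H
  Total hydrogens = 11.
Molecular formula: C12H11FN2O5S

C12H11FN2O5S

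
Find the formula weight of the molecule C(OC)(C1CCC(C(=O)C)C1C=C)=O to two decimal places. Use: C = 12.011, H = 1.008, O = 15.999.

Molecular formula: C11H16O3.
M = 11×12.011 + 16×1.008 + 3×15.999 = 196.25 g/mol.

196.25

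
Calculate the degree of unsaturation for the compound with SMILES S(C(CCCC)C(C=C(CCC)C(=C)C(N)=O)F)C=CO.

Molecular formula from the SMILES: C16H26FNO2S.
DoU = (2C + 2 + N − H − X)/2 = (2·16 + 2 + 1 − 26 − 1)/2 = 8/2 = 4.
(Structurally: 0 ring(s) + 4 π bond(s) = 4.)

4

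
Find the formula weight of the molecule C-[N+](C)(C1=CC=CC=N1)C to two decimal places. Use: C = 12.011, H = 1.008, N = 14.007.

137.21

Molecular formula: C8H13N2+.
M = 8×12.011 + 13×1.008 + 2×14.007 = 137.21 g/mol.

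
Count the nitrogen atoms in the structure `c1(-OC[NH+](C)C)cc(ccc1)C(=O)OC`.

The symbol for nitrogen appears 1 time in the SMILES.

1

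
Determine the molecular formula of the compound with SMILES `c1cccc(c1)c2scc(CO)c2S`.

C11H10OS2

Heavy atoms from the SMILES: 11 C, 1 O, 2 S.
Implicit hydrogens by atom environment:
  6 × C (aromatic): 1 H each → 6
  4 × C (aromatic): no H
  1 × C: 2 H
  1 × O: 1 H
  1 × S: 1 H
  1 × S (aromatic): no H
  Total hydrogens = 10.
Molecular formula: C11H10OS2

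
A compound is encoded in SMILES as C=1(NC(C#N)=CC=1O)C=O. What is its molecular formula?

C6H4N2O2

Heavy atoms from the SMILES: 6 C, 2 N, 2 O.
Implicit hydrogens by atom environment:
  3 × C (aromatic): no H
  1 × C (aromatic): 1 H
  1 × C: 1 H
  1 × C: no H
  1 × N (aromatic): 1 H
  1 × N: no H
  1 × O: 1 H
  1 × O: no H
  Total hydrogens = 4.
Molecular formula: C6H4N2O2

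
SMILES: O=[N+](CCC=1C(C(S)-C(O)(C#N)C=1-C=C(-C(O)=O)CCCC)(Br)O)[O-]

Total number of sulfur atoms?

The symbol for sulfur appears 1 time in the SMILES.

1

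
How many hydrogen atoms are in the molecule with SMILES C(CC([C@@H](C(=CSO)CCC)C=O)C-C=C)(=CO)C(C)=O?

Hydrogens are implicit in SMILES; fill each atom to its normal valence:
  6 × C: 1 H each → 6
  5 × C: 2 H each → 10
  3 × C: no H
  2 × C: 3 H each → 6
  2 × O: 1 H each → 2
  2 × O: no H
  1 × S: no H
  Total hydrogens = 24.

24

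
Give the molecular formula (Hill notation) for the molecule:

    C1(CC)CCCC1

Heavy atoms from the SMILES: 7 C.
Implicit hydrogens by atom environment:
  5 × C: 2 H each → 10
  1 × C: 3 H
  1 × C: 1 H
  Total hydrogens = 14.
Molecular formula: C7H14

C7H14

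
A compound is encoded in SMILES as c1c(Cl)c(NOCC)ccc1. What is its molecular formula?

Heavy atoms from the SMILES: 8 C, 1 Cl, 1 N, 1 O.
Implicit hydrogens by atom environment:
  4 × C (aromatic): 1 H each → 4
  2 × C (aromatic): no H
  1 × C: 3 H
  1 × C: 2 H
  1 × Cl: no H
  1 × N: 1 H
  1 × O: no H
  Total hydrogens = 10.
Molecular formula: C8H10ClNO

C8H10ClNO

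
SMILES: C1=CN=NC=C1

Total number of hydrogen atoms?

Hydrogens are implicit in SMILES; fill each atom to its normal valence:
  4 × C (aromatic): 1 H each → 4
  2 × N (aromatic): no H
  Total hydrogens = 4.

4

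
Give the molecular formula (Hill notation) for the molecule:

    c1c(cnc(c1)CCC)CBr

Heavy atoms from the SMILES: 1 Br, 9 C, 1 N.
Implicit hydrogens by atom environment:
  3 × C: 2 H each → 6
  3 × C (aromatic): 1 H each → 3
  2 × C (aromatic): no H
  1 × Br: no H
  1 × C: 3 H
  1 × N (aromatic): no H
  Total hydrogens = 12.
Molecular formula: C9H12BrN

C9H12BrN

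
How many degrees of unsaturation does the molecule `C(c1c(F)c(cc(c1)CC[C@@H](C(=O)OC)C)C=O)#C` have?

8

Molecular formula from the SMILES: C15H15FO3.
DoU = (2C + 2 + N − H − X)/2 = (2·15 + 2 + 0 − 15 − 1)/2 = 16/2 = 8.
(Structurally: 1 ring(s) + 7 π bond(s) = 8.)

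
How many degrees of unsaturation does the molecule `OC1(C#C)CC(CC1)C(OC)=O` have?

4

Molecular formula from the SMILES: C9H12O3.
DoU = (2C + 2 + N − H − X)/2 = (2·9 + 2 + 0 − 12 − 0)/2 = 8/2 = 4.
(Structurally: 1 ring(s) + 3 π bond(s) = 4.)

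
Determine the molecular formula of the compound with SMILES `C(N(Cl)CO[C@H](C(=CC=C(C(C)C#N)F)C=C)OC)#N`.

Heavy atoms from the SMILES: 13 C, 1 Cl, 1 F, 3 N, 2 O.
Implicit hydrogens by atom environment:
  5 × C: 1 H each → 5
  4 × C: no H
  3 × N: no H
  2 × C: 3 H each → 6
  2 × C: 2 H each → 4
  2 × O: no H
  1 × Cl: no H
  1 × F: no H
  Total hydrogens = 15.
Molecular formula: C13H15ClFN3O2

C13H15ClFN3O2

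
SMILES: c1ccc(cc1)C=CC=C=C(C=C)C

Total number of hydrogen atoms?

14

Hydrogens are implicit in SMILES; fill each atom to its normal valence:
  5 × C (aromatic): 1 H each → 5
  4 × C: 1 H each → 4
  2 × C: no H
  1 × C: 3 H
  1 × C: 2 H
  1 × C (aromatic): no H
  Total hydrogens = 14.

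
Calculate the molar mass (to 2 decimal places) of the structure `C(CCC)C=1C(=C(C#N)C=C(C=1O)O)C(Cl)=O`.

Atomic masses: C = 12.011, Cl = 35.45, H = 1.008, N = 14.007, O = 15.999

253.68

Molecular formula: C12H12ClNO3.
M = 12×12.011 + 1×35.45 + 12×1.008 + 1×14.007 + 3×15.999 = 253.68 g/mol.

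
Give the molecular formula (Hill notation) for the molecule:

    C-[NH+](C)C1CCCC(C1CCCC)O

C12H26NO+

Heavy atoms from the SMILES: 12 C, 1 N, 1 O.
Implicit hydrogens by atom environment:
  6 × C: 2 H each → 12
  3 × C: 3 H each → 9
  3 × C: 1 H each → 3
  1 × N (charge +1): 1 H
  1 × O: 1 H
  Total hydrogens = 26.
Net charge +1.
Molecular formula: C12H26NO+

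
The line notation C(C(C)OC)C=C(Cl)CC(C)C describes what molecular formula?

C10H19ClO

Heavy atoms from the SMILES: 10 C, 1 Cl, 1 O.
Implicit hydrogens by atom environment:
  4 × C: 3 H each → 12
  3 × C: 1 H each → 3
  2 × C: 2 H each → 4
  1 × C: no H
  1 × Cl: no H
  1 × O: no H
  Total hydrogens = 19.
Molecular formula: C10H19ClO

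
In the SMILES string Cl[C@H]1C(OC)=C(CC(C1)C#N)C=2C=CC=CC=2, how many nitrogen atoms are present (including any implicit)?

The symbol for nitrogen appears 1 time in the SMILES.

1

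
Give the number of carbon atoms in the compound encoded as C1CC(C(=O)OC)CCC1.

The symbol for carbon appears 8 times in the SMILES.

8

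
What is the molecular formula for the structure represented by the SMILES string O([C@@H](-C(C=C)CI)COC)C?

C8H15IO2

Heavy atoms from the SMILES: 8 C, 1 I, 2 O.
Implicit hydrogens by atom environment:
  3 × C: 2 H each → 6
  3 × C: 1 H each → 3
  2 × C: 3 H each → 6
  2 × O: no H
  1 × I: no H
  Total hydrogens = 15.
Molecular formula: C8H15IO2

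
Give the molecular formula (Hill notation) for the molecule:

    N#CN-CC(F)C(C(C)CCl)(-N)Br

Heavy atoms from the SMILES: 1 Br, 7 C, 1 Cl, 1 F, 3 N.
Implicit hydrogens by atom environment:
  2 × C: 2 H each → 4
  2 × C: 1 H each → 2
  2 × C: no H
  1 × Br: no H
  1 × C: 3 H
  1 × Cl: no H
  1 × F: no H
  1 × N: 2 H
  1 × N: 1 H
  1 × N: no H
  Total hydrogens = 12.
Molecular formula: C7H12BrClFN3

C7H12BrClFN3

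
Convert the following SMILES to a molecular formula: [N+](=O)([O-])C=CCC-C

C5H9NO2

Heavy atoms from the SMILES: 5 C, 1 N, 2 O.
Implicit hydrogens by atom environment:
  2 × C: 2 H each → 4
  2 × C: 1 H each → 2
  1 × C: 3 H
  1 × N (charge +1): no H
  1 × O: no H
  1 × O (charge -1): no H
  Total hydrogens = 9.
Molecular formula: C5H9NO2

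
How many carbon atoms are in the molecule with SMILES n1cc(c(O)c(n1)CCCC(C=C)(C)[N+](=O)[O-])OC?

12

The symbol for carbon appears 12 times in the SMILES. Lowercase c denotes aromatic carbon and counts toward C.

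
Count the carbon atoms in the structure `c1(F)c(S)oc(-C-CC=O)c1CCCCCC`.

13

The symbol for carbon appears 13 times in the SMILES. Lowercase c denotes aromatic carbon and counts toward C.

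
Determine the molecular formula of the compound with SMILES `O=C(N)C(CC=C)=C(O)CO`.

C7H11NO3

Heavy atoms from the SMILES: 7 C, 1 N, 3 O.
Implicit hydrogens by atom environment:
  3 × C: 2 H each → 6
  3 × C: no H
  2 × O: 1 H each → 2
  1 × C: 1 H
  1 × N: 2 H
  1 × O: no H
  Total hydrogens = 11.
Molecular formula: C7H11NO3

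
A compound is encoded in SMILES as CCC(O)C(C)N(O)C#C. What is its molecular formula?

C7H13NO2

Heavy atoms from the SMILES: 7 C, 1 N, 2 O.
Implicit hydrogens by atom environment:
  3 × C: 1 H each → 3
  2 × C: 3 H each → 6
  2 × O: 1 H each → 2
  1 × C: 2 H
  1 × C: no H
  1 × N: no H
  Total hydrogens = 13.
Molecular formula: C7H13NO2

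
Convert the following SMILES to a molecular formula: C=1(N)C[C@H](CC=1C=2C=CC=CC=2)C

Heavy atoms from the SMILES: 12 C, 1 N.
Implicit hydrogens by atom environment:
  5 × C (aromatic): 1 H each → 5
  2 × C: 2 H each → 4
  2 × C: no H
  1 × C: 3 H
  1 × C: 1 H
  1 × C (aromatic): no H
  1 × N: 2 H
  Total hydrogens = 15.
Molecular formula: C12H15N

C12H15N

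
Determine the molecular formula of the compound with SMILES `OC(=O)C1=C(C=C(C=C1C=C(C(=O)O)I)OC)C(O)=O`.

C12H9IO7

Heavy atoms from the SMILES: 12 C, 1 I, 7 O.
Implicit hydrogens by atom environment:
  4 × C (aromatic): no H
  4 × C: no H
  4 × O: no H
  3 × O: 1 H each → 3
  2 × C (aromatic): 1 H each → 2
  1 × C: 3 H
  1 × C: 1 H
  1 × I: no H
  Total hydrogens = 9.
Molecular formula: C12H9IO7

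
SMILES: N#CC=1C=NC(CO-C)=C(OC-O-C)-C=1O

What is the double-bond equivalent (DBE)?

6

Molecular formula from the SMILES: C10H12N2O4.
DoU = (2C + 2 + N − H − X)/2 = (2·10 + 2 + 2 − 12 − 0)/2 = 12/2 = 6.
(Structurally: 1 ring(s) + 5 π bond(s) = 6.)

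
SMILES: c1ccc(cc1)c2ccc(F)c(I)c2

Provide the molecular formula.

C12H8FI

Heavy atoms from the SMILES: 12 C, 1 F, 1 I.
Implicit hydrogens by atom environment:
  8 × C (aromatic): 1 H each → 8
  4 × C (aromatic): no H
  1 × F: no H
  1 × I: no H
  Total hydrogens = 8.
Molecular formula: C12H8FI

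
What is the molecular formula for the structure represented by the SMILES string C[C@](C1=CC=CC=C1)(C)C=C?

Heavy atoms from the SMILES: 11 C.
Implicit hydrogens by atom environment:
  5 × C (aromatic): 1 H each → 5
  2 × C: 3 H each → 6
  1 × C: 2 H
  1 × C: 1 H
  1 × C: no H
  1 × C (aromatic): no H
  Total hydrogens = 14.
Molecular formula: C11H14

C11H14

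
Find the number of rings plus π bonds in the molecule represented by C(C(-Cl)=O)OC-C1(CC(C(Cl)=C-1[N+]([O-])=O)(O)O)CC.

4

Molecular formula from the SMILES: C10H13Cl2NO6.
DoU = (2C + 2 + N − H − X)/2 = (2·10 + 2 + 1 − 13 − 2)/2 = 8/2 = 4.
(Structurally: 1 ring(s) + 3 π bond(s) = 4.)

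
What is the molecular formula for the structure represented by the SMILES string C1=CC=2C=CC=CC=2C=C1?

Heavy atoms from the SMILES: 10 C.
Implicit hydrogens by atom environment:
  8 × C (aromatic): 1 H each → 8
  2 × C (aromatic): no H
  Total hydrogens = 8.
Molecular formula: C10H8

C10H8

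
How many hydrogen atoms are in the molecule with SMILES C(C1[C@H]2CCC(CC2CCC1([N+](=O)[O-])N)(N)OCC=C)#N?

Hydrogens are implicit in SMILES; fill each atom to its normal valence:
  7 × C: 2 H each → 14
  4 × C: 1 H each → 4
  3 × C: no H
  2 × N: 2 H each → 4
  2 × O: no H
  1 × N (charge +1): no H
  1 × N: no H
  1 × O (charge -1): no H
  Total hydrogens = 22.

22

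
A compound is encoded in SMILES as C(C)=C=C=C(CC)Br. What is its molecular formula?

C7H9Br

Heavy atoms from the SMILES: 1 Br, 7 C.
Implicit hydrogens by atom environment:
  3 × C: no H
  2 × C: 3 H each → 6
  1 × Br: no H
  1 × C: 2 H
  1 × C: 1 H
  Total hydrogens = 9.
Molecular formula: C7H9Br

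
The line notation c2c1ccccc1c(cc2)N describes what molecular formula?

C10H9N

Heavy atoms from the SMILES: 10 C, 1 N.
Implicit hydrogens by atom environment:
  7 × C (aromatic): 1 H each → 7
  3 × C (aromatic): no H
  1 × N: 2 H
  Total hydrogens = 9.
Molecular formula: C10H9N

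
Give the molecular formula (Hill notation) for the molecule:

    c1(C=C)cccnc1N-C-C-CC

C11H16N2

Heavy atoms from the SMILES: 11 C, 2 N.
Implicit hydrogens by atom environment:
  4 × C: 2 H each → 8
  3 × C (aromatic): 1 H each → 3
  2 × C (aromatic): no H
  1 × C: 3 H
  1 × C: 1 H
  1 × N: 1 H
  1 × N (aromatic): no H
  Total hydrogens = 16.
Molecular formula: C11H16N2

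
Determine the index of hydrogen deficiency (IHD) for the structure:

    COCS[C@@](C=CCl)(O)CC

Molecular formula from the SMILES: C7H13ClO2S.
DoU = (2C + 2 + N − H − X)/2 = (2·7 + 2 + 0 − 13 − 1)/2 = 2/2 = 1.
(Structurally: 0 ring(s) + 1 π bond(s) = 1.)

1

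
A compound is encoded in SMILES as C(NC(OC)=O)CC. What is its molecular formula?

C5H11NO2

Heavy atoms from the SMILES: 5 C, 1 N, 2 O.
Implicit hydrogens by atom environment:
  2 × C: 3 H each → 6
  2 × C: 2 H each → 4
  2 × O: no H
  1 × C: no H
  1 × N: 1 H
  Total hydrogens = 11.
Molecular formula: C5H11NO2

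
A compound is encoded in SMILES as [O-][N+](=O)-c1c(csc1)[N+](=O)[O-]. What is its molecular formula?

C4H2N2O4S

Heavy atoms from the SMILES: 4 C, 2 N, 4 O, 1 S.
Implicit hydrogens by atom environment:
  2 × C (aromatic): 1 H each → 2
  2 × C (aromatic): no H
  2 × N (charge +1): no H
  2 × O: no H
  2 × O (charge -1): no H
  1 × S (aromatic): no H
  Total hydrogens = 2.
Molecular formula: C4H2N2O4S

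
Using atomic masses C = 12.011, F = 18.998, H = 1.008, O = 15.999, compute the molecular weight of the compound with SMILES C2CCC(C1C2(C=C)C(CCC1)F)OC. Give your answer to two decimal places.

212.31

Molecular formula: C13H21FO.
M = 13×12.011 + 1×18.998 + 21×1.008 + 1×15.999 = 212.31 g/mol.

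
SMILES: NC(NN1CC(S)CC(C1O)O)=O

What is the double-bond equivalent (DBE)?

Molecular formula from the SMILES: C6H13N3O3S.
DoU = (2C + 2 + N − H − X)/2 = (2·6 + 2 + 3 − 13 − 0)/2 = 4/2 = 2.
(Structurally: 1 ring(s) + 1 π bond(s) = 2.)

2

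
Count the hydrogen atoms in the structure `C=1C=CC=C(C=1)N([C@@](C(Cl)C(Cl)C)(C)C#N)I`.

13

Hydrogens are implicit in SMILES; fill each atom to its normal valence:
  5 × C (aromatic): 1 H each → 5
  2 × C: 3 H each → 6
  2 × C: 1 H each → 2
  2 × C: no H
  2 × Cl: no H
  2 × N: no H
  1 × C (aromatic): no H
  1 × I: no H
  Total hydrogens = 13.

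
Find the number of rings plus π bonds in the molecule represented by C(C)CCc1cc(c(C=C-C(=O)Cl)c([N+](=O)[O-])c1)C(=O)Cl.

8

Molecular formula from the SMILES: C14H13Cl2NO4.
DoU = (2C + 2 + N − H − X)/2 = (2·14 + 2 + 1 − 13 − 2)/2 = 16/2 = 8.
(Structurally: 1 ring(s) + 7 π bond(s) = 8.)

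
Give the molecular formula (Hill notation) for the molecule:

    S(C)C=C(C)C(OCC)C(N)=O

C8H15NO2S

Heavy atoms from the SMILES: 8 C, 1 N, 2 O, 1 S.
Implicit hydrogens by atom environment:
  3 × C: 3 H each → 9
  2 × C: 1 H each → 2
  2 × C: no H
  2 × O: no H
  1 × C: 2 H
  1 × N: 2 H
  1 × S: no H
  Total hydrogens = 15.
Molecular formula: C8H15NO2S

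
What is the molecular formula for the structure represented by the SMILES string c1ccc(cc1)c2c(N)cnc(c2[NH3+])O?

C11H12N3O+

Heavy atoms from the SMILES: 11 C, 3 N, 1 O.
Implicit hydrogens by atom environment:
  6 × C (aromatic): 1 H each → 6
  5 × C (aromatic): no H
  1 × N (charge +1): 3 H
  1 × N: 2 H
  1 × N (aromatic): no H
  1 × O: 1 H
  Total hydrogens = 12.
Net charge +1.
Molecular formula: C11H12N3O+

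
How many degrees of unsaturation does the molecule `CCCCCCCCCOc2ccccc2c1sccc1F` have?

7

Molecular formula from the SMILES: C19H25FOS.
DoU = (2C + 2 + N − H − X)/2 = (2·19 + 2 + 0 − 25 − 1)/2 = 14/2 = 7.
(Structurally: 2 ring(s) + 5 π bond(s) = 7.)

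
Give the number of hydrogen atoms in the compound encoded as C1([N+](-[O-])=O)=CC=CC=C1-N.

6

Hydrogens are implicit in SMILES; fill each atom to its normal valence:
  4 × C (aromatic): 1 H each → 4
  2 × C (aromatic): no H
  1 × N: 2 H
  1 × N (charge +1): no H
  1 × O: no H
  1 × O (charge -1): no H
  Total hydrogens = 6.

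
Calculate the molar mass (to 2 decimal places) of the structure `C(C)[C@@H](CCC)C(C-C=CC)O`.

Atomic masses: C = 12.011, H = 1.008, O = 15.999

Molecular formula: C11H22O.
M = 11×12.011 + 22×1.008 + 1×15.999 = 170.30 g/mol.

170.30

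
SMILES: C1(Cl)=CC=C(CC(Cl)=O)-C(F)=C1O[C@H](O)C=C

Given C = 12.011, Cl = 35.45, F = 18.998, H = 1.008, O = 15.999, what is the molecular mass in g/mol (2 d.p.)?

279.09

Molecular formula: C11H9Cl2FO3.
M = 11×12.011 + 2×35.45 + 1×18.998 + 9×1.008 + 3×15.999 = 279.09 g/mol.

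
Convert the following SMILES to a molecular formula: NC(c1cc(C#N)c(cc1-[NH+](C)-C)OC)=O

C11H14N3O2+

Heavy atoms from the SMILES: 11 C, 3 N, 2 O.
Implicit hydrogens by atom environment:
  4 × C (aromatic): no H
  3 × C: 3 H each → 9
  2 × C (aromatic): 1 H each → 2
  2 × C: no H
  2 × O: no H
  1 × N: 2 H
  1 × N (charge +1): 1 H
  1 × N: no H
  Total hydrogens = 14.
Net charge +1.
Molecular formula: C11H14N3O2+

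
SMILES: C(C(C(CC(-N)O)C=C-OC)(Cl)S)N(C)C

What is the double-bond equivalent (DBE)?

Molecular formula from the SMILES: C10H21ClN2O2S.
DoU = (2C + 2 + N − H − X)/2 = (2·10 + 2 + 2 − 21 − 1)/2 = 2/2 = 1.
(Structurally: 0 ring(s) + 1 π bond(s) = 1.)

1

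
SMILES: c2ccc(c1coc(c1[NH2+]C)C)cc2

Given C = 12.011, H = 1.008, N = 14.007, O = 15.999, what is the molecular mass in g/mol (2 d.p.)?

Molecular formula: C12H14NO+.
M = 12×12.011 + 14×1.008 + 1×14.007 + 1×15.999 = 188.25 g/mol.

188.25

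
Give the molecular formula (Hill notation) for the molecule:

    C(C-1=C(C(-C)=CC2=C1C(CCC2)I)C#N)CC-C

Heavy atoms from the SMILES: 16 C, 1 I, 1 N.
Implicit hydrogens by atom environment:
  6 × C: 2 H each → 12
  5 × C (aromatic): no H
  2 × C: 3 H each → 6
  1 × C (aromatic): 1 H
  1 × C: 1 H
  1 × C: no H
  1 × I: no H
  1 × N: no H
  Total hydrogens = 20.
Molecular formula: C16H20IN

C16H20IN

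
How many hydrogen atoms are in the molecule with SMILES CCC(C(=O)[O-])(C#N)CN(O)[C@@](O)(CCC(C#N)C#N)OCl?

14

Hydrogens are implicit in SMILES; fill each atom to its normal valence:
  6 × C: no H
  4 × C: 2 H each → 8
  4 × N: no H
  2 × O: 1 H each → 2
  2 × O: no H
  1 × C: 3 H
  1 × C: 1 H
  1 × Cl: no H
  1 × O (charge -1): no H
  Total hydrogens = 14.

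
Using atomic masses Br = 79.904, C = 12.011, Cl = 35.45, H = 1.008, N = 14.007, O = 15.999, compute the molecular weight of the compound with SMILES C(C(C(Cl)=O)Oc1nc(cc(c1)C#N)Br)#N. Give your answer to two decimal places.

Molecular formula: C9H3BrClN3O2.
M = 1×79.904 + 9×12.011 + 1×35.45 + 3×1.008 + 3×14.007 + 2×15.999 = 300.50 g/mol.

300.50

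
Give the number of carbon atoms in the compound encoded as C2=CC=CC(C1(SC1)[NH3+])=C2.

The symbol for carbon appears 8 times in the SMILES.

8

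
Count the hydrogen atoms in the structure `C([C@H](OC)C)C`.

Hydrogens are implicit in SMILES; fill each atom to its normal valence:
  3 × C: 3 H each → 9
  1 × C: 2 H
  1 × C: 1 H
  1 × O: no H
  Total hydrogens = 12.

12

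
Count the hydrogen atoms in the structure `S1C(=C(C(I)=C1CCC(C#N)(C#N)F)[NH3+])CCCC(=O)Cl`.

13

Hydrogens are implicit in SMILES; fill each atom to its normal valence:
  5 × C: 2 H each → 10
  4 × C (aromatic): no H
  4 × C: no H
  2 × N: no H
  1 × Cl: no H
  1 × F: no H
  1 × I: no H
  1 × N (charge +1): 3 H
  1 × O: no H
  1 × S (aromatic): no H
  Total hydrogens = 13.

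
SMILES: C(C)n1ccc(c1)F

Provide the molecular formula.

Heavy atoms from the SMILES: 6 C, 1 F, 1 N.
Implicit hydrogens by atom environment:
  3 × C (aromatic): 1 H each → 3
  1 × C: 3 H
  1 × C: 2 H
  1 × C (aromatic): no H
  1 × F: no H
  1 × N (aromatic): no H
  Total hydrogens = 8.
Molecular formula: C6H8FN

C6H8FN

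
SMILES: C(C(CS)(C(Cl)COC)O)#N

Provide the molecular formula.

C6H10ClNO2S

Heavy atoms from the SMILES: 6 C, 1 Cl, 1 N, 2 O, 1 S.
Implicit hydrogens by atom environment:
  2 × C: 2 H each → 4
  2 × C: no H
  1 × C: 3 H
  1 × C: 1 H
  1 × Cl: no H
  1 × N: no H
  1 × O: 1 H
  1 × O: no H
  1 × S: 1 H
  Total hydrogens = 10.
Molecular formula: C6H10ClNO2S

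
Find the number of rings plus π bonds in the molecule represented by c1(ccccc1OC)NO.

4

Molecular formula from the SMILES: C7H9NO2.
DoU = (2C + 2 + N − H − X)/2 = (2·7 + 2 + 1 − 9 − 0)/2 = 8/2 = 4.
(Structurally: 1 ring(s) + 3 π bond(s) = 4.)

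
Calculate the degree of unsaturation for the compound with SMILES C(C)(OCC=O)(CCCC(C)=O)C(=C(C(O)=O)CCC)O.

4

Molecular formula from the SMILES: C15H24O6.
DoU = (2C + 2 + N − H − X)/2 = (2·15 + 2 + 0 − 24 − 0)/2 = 8/2 = 4.
(Structurally: 0 ring(s) + 4 π bond(s) = 4.)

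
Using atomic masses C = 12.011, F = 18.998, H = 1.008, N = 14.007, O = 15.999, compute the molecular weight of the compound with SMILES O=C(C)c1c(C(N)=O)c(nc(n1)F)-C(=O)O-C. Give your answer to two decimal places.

241.18

Molecular formula: C9H8FN3O4.
M = 9×12.011 + 1×18.998 + 8×1.008 + 3×14.007 + 4×15.999 = 241.18 g/mol.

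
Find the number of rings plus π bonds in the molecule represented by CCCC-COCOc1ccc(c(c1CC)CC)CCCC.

Molecular formula from the SMILES: C20H34O2.
DoU = (2C + 2 + N − H − X)/2 = (2·20 + 2 + 0 − 34 − 0)/2 = 8/2 = 4.
(Structurally: 1 ring(s) + 3 π bond(s) = 4.)

4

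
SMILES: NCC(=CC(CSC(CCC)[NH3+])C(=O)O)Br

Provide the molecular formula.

Heavy atoms from the SMILES: 1 Br, 10 C, 2 N, 2 O, 1 S.
Implicit hydrogens by atom environment:
  4 × C: 2 H each → 8
  3 × C: 1 H each → 3
  2 × C: no H
  1 × Br: no H
  1 × C: 3 H
  1 × N (charge +1): 3 H
  1 × N: 2 H
  1 × O: 1 H
  1 × O: no H
  1 × S: no H
  Total hydrogens = 20.
Net charge +1.
Molecular formula: C10H20BrN2O2S+

C10H20BrN2O2S+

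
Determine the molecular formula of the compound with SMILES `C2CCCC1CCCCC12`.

Heavy atoms from the SMILES: 10 C.
Implicit hydrogens by atom environment:
  8 × C: 2 H each → 16
  2 × C: 1 H each → 2
  Total hydrogens = 18.
Molecular formula: C10H18

C10H18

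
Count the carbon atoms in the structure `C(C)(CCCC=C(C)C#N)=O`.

The symbol for carbon appears 9 times in the SMILES.

9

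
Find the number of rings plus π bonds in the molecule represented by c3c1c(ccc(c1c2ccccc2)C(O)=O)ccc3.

Molecular formula from the SMILES: C17H12O2.
DoU = (2C + 2 + N − H − X)/2 = (2·17 + 2 + 0 − 12 − 0)/2 = 24/2 = 12.
(Structurally: 3 ring(s) + 9 π bond(s) = 12.)

12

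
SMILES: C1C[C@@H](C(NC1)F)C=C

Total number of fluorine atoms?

The symbol for fluorine appears 1 time in the SMILES.

1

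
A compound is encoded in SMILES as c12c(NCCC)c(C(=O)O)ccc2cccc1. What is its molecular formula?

C14H15NO2

Heavy atoms from the SMILES: 14 C, 1 N, 2 O.
Implicit hydrogens by atom environment:
  6 × C (aromatic): 1 H each → 6
  4 × C (aromatic): no H
  2 × C: 2 H each → 4
  1 × C: 3 H
  1 × C: no H
  1 × N: 1 H
  1 × O: 1 H
  1 × O: no H
  Total hydrogens = 15.
Molecular formula: C14H15NO2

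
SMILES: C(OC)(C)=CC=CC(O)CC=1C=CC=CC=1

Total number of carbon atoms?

14

The symbol for carbon appears 14 times in the SMILES.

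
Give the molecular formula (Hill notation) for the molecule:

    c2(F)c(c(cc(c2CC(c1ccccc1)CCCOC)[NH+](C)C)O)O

Heavy atoms from the SMILES: 20 C, 1 F, 1 N, 3 O.
Implicit hydrogens by atom environment:
  6 × C (aromatic): 1 H each → 6
  6 × C (aromatic): no H
  4 × C: 2 H each → 8
  3 × C: 3 H each → 9
  2 × O: 1 H each → 2
  1 × C: 1 H
  1 × F: no H
  1 × N (charge +1): 1 H
  1 × O: no H
  Total hydrogens = 27.
Net charge +1.
Molecular formula: C20H27FNO3+

C20H27FNO3+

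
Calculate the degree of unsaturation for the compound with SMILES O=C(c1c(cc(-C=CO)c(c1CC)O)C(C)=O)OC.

7

Molecular formula from the SMILES: C14H16O5.
DoU = (2C + 2 + N − H − X)/2 = (2·14 + 2 + 0 − 16 − 0)/2 = 14/2 = 7.
(Structurally: 1 ring(s) + 6 π bond(s) = 7.)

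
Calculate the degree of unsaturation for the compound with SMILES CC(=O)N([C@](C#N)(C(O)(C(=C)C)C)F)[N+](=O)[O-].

5

Molecular formula from the SMILES: C9H12FN3O4.
DoU = (2C + 2 + N − H − X)/2 = (2·9 + 2 + 3 − 12 − 1)/2 = 10/2 = 5.
(Structurally: 0 ring(s) + 5 π bond(s) = 5.)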